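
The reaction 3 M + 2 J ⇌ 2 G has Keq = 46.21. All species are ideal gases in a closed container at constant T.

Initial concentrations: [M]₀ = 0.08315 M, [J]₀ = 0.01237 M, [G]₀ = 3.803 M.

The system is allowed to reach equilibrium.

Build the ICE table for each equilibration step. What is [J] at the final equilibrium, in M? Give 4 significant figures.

Q₀ = 1.6441e+08 vs Keq = 46.21 ⇒ Q>K, reverse
Step 1:
                    M           J           G
  I           0.08315     0.01237       3.803
  C            0.8195      0.5463     -0.5463
  E            0.9026      0.5587       3.257
  solve Keq expr → x = -0.2732; check Q = 46.21

[J]_eq = 0.5587 M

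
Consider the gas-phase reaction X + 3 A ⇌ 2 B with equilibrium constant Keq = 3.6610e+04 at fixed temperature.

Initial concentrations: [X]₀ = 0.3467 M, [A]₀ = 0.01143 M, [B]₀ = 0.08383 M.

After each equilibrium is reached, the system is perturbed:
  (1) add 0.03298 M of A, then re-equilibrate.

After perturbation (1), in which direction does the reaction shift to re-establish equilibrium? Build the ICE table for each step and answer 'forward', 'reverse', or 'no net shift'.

Direction: forward

Q₀ = 1.3574e+04 vs Keq = 3.6610e+04 ⇒ Q<K, forward
Step 1:
                    X           A           B
  Initial      0.3467     0.01143     0.08383
  Change    -0.001026   -0.003077    0.002051
  Equil        0.3457    0.008353     0.08588
  solve Keq expr → x = 0.001026; check Q = 3.6610e+04
Then add 0.03298 M of A.
Step 2:
                    X           A           B
  Initial      0.3457     0.04133     0.08588
  Change     -0.01052    -0.03157     0.02104
  Equil        0.3352    0.009767      0.1069
  solve Keq expr → x = 0.01052; check Q = 3.6610e+04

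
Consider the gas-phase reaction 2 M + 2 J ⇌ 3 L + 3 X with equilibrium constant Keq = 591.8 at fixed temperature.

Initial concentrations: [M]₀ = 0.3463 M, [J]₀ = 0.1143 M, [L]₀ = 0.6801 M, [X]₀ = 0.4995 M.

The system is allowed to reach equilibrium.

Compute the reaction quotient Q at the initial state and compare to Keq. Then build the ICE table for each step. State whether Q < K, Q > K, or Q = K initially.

Q₀ = 25.02; Q < K (proceeds forward)

Q₀ = 25.02 vs Keq = 591.8 ⇒ Q<K, forward
Step 1:
                    M           J           L           X
  Initial      0.3463      0.1143      0.6801      0.4995
  Change     -0.06708    -0.06708      0.1006      0.1006
  Equil        0.2792     0.04722      0.7807      0.6001
  solve Keq expr → x = 0.03354; check Q = 591.8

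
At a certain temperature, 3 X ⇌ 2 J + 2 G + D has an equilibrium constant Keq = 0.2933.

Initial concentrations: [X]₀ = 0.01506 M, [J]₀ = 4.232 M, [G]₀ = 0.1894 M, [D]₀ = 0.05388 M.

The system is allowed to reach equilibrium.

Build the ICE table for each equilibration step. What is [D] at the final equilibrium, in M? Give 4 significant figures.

Q₀ = 1.0135e+04 vs Keq = 0.2933 ⇒ Q>K, reverse
Step 1:
                    X           J           G           D
  Initial     0.01506       4.232      0.1894     0.05388
  Change       0.1405    -0.09368    -0.09368    -0.04684
  Equil        0.1556       4.138     0.09572    0.007039
  solve Keq expr → x = -0.04684; check Q = 0.2933

[D]_eq = 0.007039 M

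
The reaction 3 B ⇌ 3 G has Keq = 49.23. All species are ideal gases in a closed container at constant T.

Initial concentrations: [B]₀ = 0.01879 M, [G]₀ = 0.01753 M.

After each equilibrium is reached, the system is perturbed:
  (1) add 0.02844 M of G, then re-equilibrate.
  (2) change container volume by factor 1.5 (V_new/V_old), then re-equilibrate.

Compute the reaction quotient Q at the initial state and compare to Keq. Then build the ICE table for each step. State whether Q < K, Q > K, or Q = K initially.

Q₀ = 0.812; Q < K (proceeds forward)

Q₀ = 0.812 vs Keq = 49.23 ⇒ Q<K, forward
Step 1:
                    B           G
  Initial     0.01879     0.01753
  Change       -0.011       0.011
  Equil      0.007786     0.02853
  solve Keq expr → x = 0.003668; check Q = 49.23
Then add 0.02844 M of G.
Step 2:
                    B           G
  Initial    0.007786     0.05697
  Change     0.006096   -0.006096
  Equil       0.01388     0.05088
  solve Keq expr → x = -0.002032; check Q = 49.23
Then change container volume by factor 1.5 (V_new/V_old).
Step 3:
                    B           G
  Initial    0.009255     0.03392
  Change            0           0
  Equil      0.009255     0.03392
  solve Keq expr → x = 0; check Q = 49.23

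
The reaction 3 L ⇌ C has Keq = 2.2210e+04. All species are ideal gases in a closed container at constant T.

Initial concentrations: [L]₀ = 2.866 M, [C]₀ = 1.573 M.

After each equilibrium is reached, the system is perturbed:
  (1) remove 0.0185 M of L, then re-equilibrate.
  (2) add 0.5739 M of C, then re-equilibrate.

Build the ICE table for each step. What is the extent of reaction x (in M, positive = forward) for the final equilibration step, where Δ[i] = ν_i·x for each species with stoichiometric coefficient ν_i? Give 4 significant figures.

Q₀ = 0.06682 vs Keq = 2.2210e+04 ⇒ Q<K, forward
Step 1:
                  L         C
  init        2.866     1.573
  Δ          -2.818    0.9392
  eq        0.04836     2.512
  solve Keq expr → x = 0.9392; check Q = 2.2210e+04
Then remove 0.0185 M of L.
Step 2:
                  L         C
  init      0.02986     2.512
  Δ         0.01846 -0.006153
  eq        0.04832     2.506
  solve Keq expr → x = -0.006153; check Q = 2.2210e+04
Then add 0.5739 M of C.
Step 3:
                  L         C
  init      0.04832      3.08
  Δ        0.003432 -0.001144
  eq        0.05175     3.079
  solve Keq expr → x = -0.001144; check Q = 2.2210e+04

x = -0.001144 M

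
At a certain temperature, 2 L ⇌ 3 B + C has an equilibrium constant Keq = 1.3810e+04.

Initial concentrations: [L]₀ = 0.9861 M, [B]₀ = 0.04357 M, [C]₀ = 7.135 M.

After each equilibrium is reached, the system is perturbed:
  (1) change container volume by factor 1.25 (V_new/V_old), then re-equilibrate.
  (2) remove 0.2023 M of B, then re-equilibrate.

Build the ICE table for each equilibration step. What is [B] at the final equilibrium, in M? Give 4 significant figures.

[B]_eq = 0.9851 M

Q₀ = 6.0690e-04 vs Keq = 1.3810e+04 ⇒ Q<K, forward
Step 1:
                   L          B          C
  init        0.9861    0.04357      7.135
  Δ          -0.9447      1.417     0.4723
  eq         0.04143      1.461      7.607
  solve Keq expr → x = 0.4723; check Q = 1.3810e+04
Then change container volume by factor 1.25 (V_new/V_old).
Step 2:
                   L          B          C
  init       0.03314      1.168      6.086
  Δ        -0.006299   0.009449    0.00315
  eq         0.02684      1.178      6.089
  solve Keq expr → x = 0.00315; check Q = 1.3810e+04
Then remove 0.2023 M of B.
Step 3:
                   L          B          C
  init       0.02684     0.9756      6.089
  Δ        -0.006309   0.009463   0.003154
  eq         0.02053     0.9851      6.092
  solve Keq expr → x = 0.003154; check Q = 1.3810e+04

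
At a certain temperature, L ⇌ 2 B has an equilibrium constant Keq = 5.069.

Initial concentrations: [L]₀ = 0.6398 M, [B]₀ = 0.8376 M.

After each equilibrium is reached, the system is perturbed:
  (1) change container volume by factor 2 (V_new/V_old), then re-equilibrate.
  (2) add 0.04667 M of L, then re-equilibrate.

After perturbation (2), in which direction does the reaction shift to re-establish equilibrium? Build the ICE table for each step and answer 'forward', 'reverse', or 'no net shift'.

Direction: forward

Q₀ = 1.097 vs Keq = 5.069 ⇒ Q<K, forward
Step 1:
                    L           B
  Initial      0.6398      0.8376
  Change      -0.2678      0.5356
  Equil         0.372       1.373
  solve Keq expr → x = 0.2678; check Q = 5.069
Then change container volume by factor 2 (V_new/V_old).
Step 2:
                    L           B
  Initial       0.186      0.6866
  Change     -0.05856      0.1171
  Equil        0.1274      0.8037
  solve Keq expr → x = 0.05856; check Q = 5.069
Then add 0.04667 M of L.
Step 3:
                    L           B
  Initial      0.1741      0.8037
  Change     -0.02817     0.05635
  Equil        0.1459      0.8601
  solve Keq expr → x = 0.02817; check Q = 5.069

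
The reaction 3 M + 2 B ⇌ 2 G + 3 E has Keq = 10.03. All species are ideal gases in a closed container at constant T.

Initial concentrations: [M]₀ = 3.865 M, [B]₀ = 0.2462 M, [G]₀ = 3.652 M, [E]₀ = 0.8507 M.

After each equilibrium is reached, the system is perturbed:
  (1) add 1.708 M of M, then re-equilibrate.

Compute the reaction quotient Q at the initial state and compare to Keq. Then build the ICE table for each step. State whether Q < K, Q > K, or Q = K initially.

Q₀ = 2.346; Q < K (proceeds forward)

Q₀ = 2.346 vs Keq = 10.03 ⇒ Q<K, forward
Step 1:
                   M          B          G          E
  I            3.865     0.2462      3.652     0.8507
  C          -0.1307   -0.08713    0.08713     0.1307
  E            3.734     0.1591      3.739     0.9814
  solve Keq expr → x = 0.04357; check Q = 10.03
Then add 1.708 M of M.
Step 2:
                   M          B          G          E
  I            5.442     0.1591      3.739     0.9814
  C         -0.08032   -0.05355    0.05355    0.08032
  E            5.362     0.1055      3.793      1.062
  solve Keq expr → x = 0.02677; check Q = 10.03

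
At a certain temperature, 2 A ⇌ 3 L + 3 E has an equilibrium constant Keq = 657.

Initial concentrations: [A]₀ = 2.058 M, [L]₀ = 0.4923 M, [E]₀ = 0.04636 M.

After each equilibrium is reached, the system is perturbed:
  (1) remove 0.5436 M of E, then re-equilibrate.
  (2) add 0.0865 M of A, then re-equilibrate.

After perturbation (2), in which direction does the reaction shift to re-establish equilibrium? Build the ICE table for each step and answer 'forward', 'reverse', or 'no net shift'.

Q₀ = 2.8069e-06 vs Keq = 657 ⇒ Q<K, forward
Step 1:
                   A          L          E
  Initial      2.058     0.4923    0.04636
  Change      -1.472      2.208      2.208
  Equil        0.586        2.7      2.254
  solve Keq expr → x = 0.736; check Q = 657
Then remove 0.5436 M of E.
Step 2:
                   A          L          E
  Initial      0.586        2.7      1.711
  Change     -0.1048     0.1572     0.1572
  Equil       0.4812      2.858      1.868
  solve Keq expr → x = 0.05241; check Q = 657
Then add 0.0865 M of A.
Step 3:
                   A          L          E
  Initial     0.5677      2.858      1.868
  Change    -0.04356    0.06534    0.06534
  Equil       0.5241      2.923      1.933
  solve Keq expr → x = 0.02178; check Q = 657

Direction: forward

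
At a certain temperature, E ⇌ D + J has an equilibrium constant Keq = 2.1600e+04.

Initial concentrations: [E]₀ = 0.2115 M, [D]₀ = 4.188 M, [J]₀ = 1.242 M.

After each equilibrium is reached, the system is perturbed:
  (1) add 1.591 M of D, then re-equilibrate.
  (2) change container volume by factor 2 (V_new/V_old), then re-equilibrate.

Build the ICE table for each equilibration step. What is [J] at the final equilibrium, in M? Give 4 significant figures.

Q₀ = 24.59 vs Keq = 2.1600e+04 ⇒ Q<K, forward
Step 1:
                  E         D         J
  init       0.2115     4.188     1.242
  Δ         -0.2112    0.2112    0.2112
  eq      2.9597e-04     4.399     1.453
  solve Keq expr → x = 0.2112; check Q = 2.1600e+04
Then add 1.591 M of D.
Step 2:
                  E         D         J
  init    2.9597e-04      5.99     1.453
  Δ       1.0700e-04 -1.0700e-04 -1.0700e-04
  eq      4.0297e-04      5.99     1.453
  solve Keq expr → x = -1.0700e-04; check Q = 2.1600e+04
Then change container volume by factor 2 (V_new/V_old).
Step 3:
                  E         D         J
  init    2.0149e-04     2.995    0.7265
  Δ       -1.0073e-04 1.0073e-04 1.0073e-04
  eq      1.0076e-04     2.995    0.7266
  solve Keq expr → x = 1.0073e-04; check Q = 2.1600e+04

[J]_eq = 0.7266 M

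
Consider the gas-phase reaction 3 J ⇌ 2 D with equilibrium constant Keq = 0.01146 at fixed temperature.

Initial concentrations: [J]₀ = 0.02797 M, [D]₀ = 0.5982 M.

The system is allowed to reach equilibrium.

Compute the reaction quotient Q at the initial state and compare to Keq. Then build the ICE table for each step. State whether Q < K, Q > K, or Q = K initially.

Q₀ = 1.6354e+04; Q > K (proceeds reverse)

Q₀ = 1.6354e+04 vs Keq = 0.01146 ⇒ Q>K, reverse
Step 1:
                  J         D
  init      0.02797    0.5982
  Δ          0.7806   -0.5204
  eq         0.8085   0.07783
  solve Keq expr → x = -0.2602; check Q = 0.01146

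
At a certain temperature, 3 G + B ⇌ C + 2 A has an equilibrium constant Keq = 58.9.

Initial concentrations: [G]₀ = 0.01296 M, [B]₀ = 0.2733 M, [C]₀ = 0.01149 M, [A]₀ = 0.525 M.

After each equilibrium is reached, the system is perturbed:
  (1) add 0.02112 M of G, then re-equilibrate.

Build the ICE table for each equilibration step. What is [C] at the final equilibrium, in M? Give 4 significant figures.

Q₀ = 5323 vs Keq = 58.9 ⇒ Q>K, reverse
Step 1:
                  G         B         C         A
  Initial   0.01296    0.2733   0.01149     0.525
  Change    0.02443  0.008142 -0.008142  -0.01628
  Equil     0.03739    0.2814  0.003348    0.5087
  solve Keq expr → x = -0.008142; check Q = 58.9
Then add 0.02112 M of G.
Step 2:
                  G         B         C         A
  Initial   0.05851    0.2814  0.003348    0.5087
  Change   -0.01045 -0.003484  0.003484  0.006968
  Equil     0.04805     0.278  0.006832    0.5157
  solve Keq expr → x = 0.003484; check Q = 58.9

[C]_eq = 0.006832 M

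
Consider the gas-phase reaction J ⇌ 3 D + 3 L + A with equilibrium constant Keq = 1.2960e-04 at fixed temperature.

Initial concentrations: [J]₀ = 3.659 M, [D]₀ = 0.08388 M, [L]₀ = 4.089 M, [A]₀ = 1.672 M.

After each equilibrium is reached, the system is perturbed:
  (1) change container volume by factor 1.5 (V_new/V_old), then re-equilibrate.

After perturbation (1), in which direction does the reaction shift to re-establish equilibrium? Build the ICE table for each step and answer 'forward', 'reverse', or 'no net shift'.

Q₀ = 0.01844 vs Keq = 1.2960e-04 ⇒ Q>K, reverse
Step 1:
                  J         D         L         A
  I           3.659   0.08388     4.089     1.672
  C         0.02248  -0.06744  -0.06744  -0.02248
  E           3.681   0.01644     4.022      1.65
  solve Keq expr → x = -0.02248; check Q = 1.2960e-04
Then change container volume by factor 1.5 (V_new/V_old).
Step 2:
                  J         D         L         A
  I           2.454   0.01096     2.681       1.1
  C       -0.004511   0.01353   0.01353  0.004511
  E            2.45   0.02449     2.695     1.104
  solve Keq expr → x = 0.004511; check Q = 1.2960e-04

Direction: forward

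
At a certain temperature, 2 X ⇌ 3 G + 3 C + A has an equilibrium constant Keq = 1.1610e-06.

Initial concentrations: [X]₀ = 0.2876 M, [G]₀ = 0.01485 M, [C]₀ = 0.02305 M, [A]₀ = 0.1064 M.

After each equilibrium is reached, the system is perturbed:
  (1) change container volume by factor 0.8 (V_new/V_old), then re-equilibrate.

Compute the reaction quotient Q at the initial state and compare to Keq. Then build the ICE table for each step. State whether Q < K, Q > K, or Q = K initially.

Q₀ = 5.1589e-11 vs Keq = 1.1610e-06 ⇒ Q<K, forward
Step 1:
                  X         G         C         A
  I          0.2876   0.01485   0.02305    0.1064
  C        -0.04714   0.07072   0.07072   0.02357
  E          0.2405   0.08557   0.09377      0.13
  solve Keq expr → x = 0.02357; check Q = 1.1610e-06
Then change container volume by factor 0.8 (V_new/V_old).
Step 2:
                  X         G         C         A
  I          0.3006     0.107    0.1172    0.1625
  C         0.01149  -0.01724  -0.01724 -0.005747
  E          0.3121   0.08972   0.09997    0.1567
  solve Keq expr → x = -0.005747; check Q = 1.1610e-06

Q₀ = 5.1589e-11; Q < K (proceeds forward)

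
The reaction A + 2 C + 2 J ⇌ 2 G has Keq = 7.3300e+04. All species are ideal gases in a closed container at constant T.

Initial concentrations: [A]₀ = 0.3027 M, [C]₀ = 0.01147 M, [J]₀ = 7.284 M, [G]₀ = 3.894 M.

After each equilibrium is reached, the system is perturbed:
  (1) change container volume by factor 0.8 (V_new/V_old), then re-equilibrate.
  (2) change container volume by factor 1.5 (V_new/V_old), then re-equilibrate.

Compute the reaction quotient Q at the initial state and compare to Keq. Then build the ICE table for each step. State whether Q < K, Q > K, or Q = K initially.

Q₀ = 7177 vs Keq = 7.3300e+04 ⇒ Q<K, forward
Step 1:
                   A          C          J          G
  init        0.3027    0.01147      7.284      3.894
  Δ        -0.003923  -0.007846  -0.007846   0.007846
  eq          0.2988   0.003624      7.276      3.902
  solve Keq expr → x = 0.003923; check Q = 7.3300e+04
Then change container volume by factor 0.8 (V_new/V_old).
Step 2:
                   A          C          J          G
  init        0.3735    0.00453      9.095      4.877
  Δ       -6.4218e-04  -0.001284  -0.001284   0.001284
  eq          0.3728   0.003245      9.094      4.879
  solve Keq expr → x = 6.4218e-04; check Q = 7.3300e+04
Then change container volume by factor 1.5 (V_new/V_old).
Step 3:
                   A          C          J          G
  init        0.2486   0.002163      6.063      3.252
  Δ       9.0025e-04   0.001801   0.001801  -0.001801
  eq          0.2495   0.003964      6.064      3.251
  solve Keq expr → x = -9.0025e-04; check Q = 7.3300e+04

Q₀ = 7177; Q < K (proceeds forward)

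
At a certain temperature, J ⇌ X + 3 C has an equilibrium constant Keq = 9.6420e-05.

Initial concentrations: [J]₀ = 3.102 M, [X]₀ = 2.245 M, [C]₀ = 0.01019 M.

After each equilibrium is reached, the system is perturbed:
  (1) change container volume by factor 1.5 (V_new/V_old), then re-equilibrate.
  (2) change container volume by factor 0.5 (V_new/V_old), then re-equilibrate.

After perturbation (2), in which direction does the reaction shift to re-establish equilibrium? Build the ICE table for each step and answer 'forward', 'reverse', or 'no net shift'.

Q₀ = 7.6577e-07 vs Keq = 9.6420e-05 ⇒ Q<K, forward
Step 1:
                   J          X          C
  I            3.102      2.245    0.01019
  C         -0.01357    0.01357    0.04071
  E            3.088      2.259     0.0509
  solve Keq expr → x = 0.01357; check Q = 9.6420e-05
Then change container volume by factor 1.5 (V_new/V_old).
Step 2:
                   J          X          C
  I            2.059      1.506    0.03393
  C        -0.005619   0.005619    0.01686
  E            2.053      1.511    0.05079
  solve Keq expr → x = 0.005619; check Q = 9.6420e-05
Then change container volume by factor 0.5 (V_new/V_old).
Step 3:
                   J          X          C
  I            4.107      3.023     0.1016
  C          0.01687   -0.01687   -0.05062
  E            4.124      3.006    0.05095
  solve Keq expr → x = -0.01687; check Q = 9.6420e-05

Direction: reverse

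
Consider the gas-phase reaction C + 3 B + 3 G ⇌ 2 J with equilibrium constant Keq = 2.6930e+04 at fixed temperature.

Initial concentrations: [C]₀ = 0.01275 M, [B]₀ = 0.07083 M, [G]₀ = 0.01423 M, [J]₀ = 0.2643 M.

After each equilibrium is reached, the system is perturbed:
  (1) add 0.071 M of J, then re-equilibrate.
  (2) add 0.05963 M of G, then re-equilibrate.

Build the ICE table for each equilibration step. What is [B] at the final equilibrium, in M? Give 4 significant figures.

[B]_eq = 0.1885 M

Q₀ = 5.3508e+09 vs Keq = 2.6930e+04 ⇒ Q>K, reverse
Step 1:
                    C           B           G           J
  I           0.01275     0.07083     0.01423      0.2643
  C           0.04232      0.1269      0.1269    -0.08463
  E           0.05507      0.1978      0.1412      0.1797
  solve Keq expr → x = -0.04232; check Q = 2.6930e+04
Then add 0.071 M of J.
Step 2:
                    C           B           G           J
  I           0.05507      0.1978      0.1412      0.2507
  C          0.004816     0.01445     0.01445   -0.009632
  E           0.05988      0.2122      0.1556       0.241
  solve Keq expr → x = -0.004816; check Q = 2.6930e+04
Then add 0.05963 M of G.
Step 3:
                    C           B           G           J
  I           0.05988      0.2122      0.2153       0.241
  C         -0.007896    -0.02369    -0.02369     0.01579
  E           0.05199      0.1885      0.1916      0.2568
  solve Keq expr → x = 0.007896; check Q = 2.6930e+04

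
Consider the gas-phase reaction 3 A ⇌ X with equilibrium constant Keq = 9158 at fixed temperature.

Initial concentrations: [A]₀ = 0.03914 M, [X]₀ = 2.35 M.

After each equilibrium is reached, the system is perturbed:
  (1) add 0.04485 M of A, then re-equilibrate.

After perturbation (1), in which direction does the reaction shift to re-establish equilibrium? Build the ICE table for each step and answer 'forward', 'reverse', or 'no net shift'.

Q₀ = 3.9193e+04 vs Keq = 9158 ⇒ Q>K, reverse
Step 1:
                  A         X
  Initial   0.03914      2.35
  Change    0.02433 -0.008111
  Equil     0.06347     2.342
  solve Keq expr → x = -0.008111; check Q = 9158
Then add 0.04485 M of A.
Step 2:
                  A         X
  Initial    0.1083     2.342
  Change   -0.04472   0.01491
  Equil     0.06361     2.357
  solve Keq expr → x = 0.01491; check Q = 9158

Direction: forward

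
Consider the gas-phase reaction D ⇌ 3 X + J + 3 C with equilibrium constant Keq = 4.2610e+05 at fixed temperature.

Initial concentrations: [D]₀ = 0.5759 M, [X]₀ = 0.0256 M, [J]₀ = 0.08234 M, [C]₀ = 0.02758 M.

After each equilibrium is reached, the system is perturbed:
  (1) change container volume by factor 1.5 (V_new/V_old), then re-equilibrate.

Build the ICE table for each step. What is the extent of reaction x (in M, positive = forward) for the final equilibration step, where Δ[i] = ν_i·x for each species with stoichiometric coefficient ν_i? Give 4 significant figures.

Q₀ = 5.0323e-11 vs Keq = 4.2610e+05 ⇒ Q<K, forward
Step 1:
                    D           X           J           C
  init         0.5759      0.0256     0.08234     0.02758
  Δ           -0.5759       1.728      0.5759       1.728
  eq       4.5004e-05       1.753      0.6582       1.755
  solve Keq expr → x = 0.5759; check Q = 4.2610e+05
Then change container volume by factor 1.5 (V_new/V_old).
Step 2:
                    D           X           J           C
  init     3.0003e-05       1.169      0.4388        1.17
  Δ       -2.7367e-05  8.2102e-05  2.7367e-05  8.2102e-05
  eq       2.6352e-06       1.169      0.4388        1.17
  solve Keq expr → x = 2.7367e-05; check Q = 4.2610e+05

x = 2.7367e-05 M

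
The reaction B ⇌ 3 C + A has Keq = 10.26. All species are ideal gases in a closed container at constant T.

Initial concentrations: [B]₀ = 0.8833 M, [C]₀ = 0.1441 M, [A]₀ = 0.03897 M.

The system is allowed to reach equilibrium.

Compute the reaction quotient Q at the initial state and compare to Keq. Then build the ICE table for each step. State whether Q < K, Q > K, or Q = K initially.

Q₀ = 1.3201e-04 vs Keq = 10.26 ⇒ Q<K, forward
Step 1:
                   B          C          A
  I           0.8833     0.1441    0.03897
  C          -0.5506      1.652     0.5506
  E           0.3327      1.796     0.5895
  solve Keq expr → x = 0.5506; check Q = 10.26

Q₀ = 1.3201e-04; Q < K (proceeds forward)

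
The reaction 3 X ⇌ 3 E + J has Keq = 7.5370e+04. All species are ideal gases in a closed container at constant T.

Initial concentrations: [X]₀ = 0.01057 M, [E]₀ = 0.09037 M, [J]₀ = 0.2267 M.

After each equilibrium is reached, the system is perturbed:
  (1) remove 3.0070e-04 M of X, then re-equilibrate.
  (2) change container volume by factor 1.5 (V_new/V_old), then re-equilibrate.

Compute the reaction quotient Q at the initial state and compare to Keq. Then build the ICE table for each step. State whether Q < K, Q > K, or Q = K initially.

Q₀ = 141.7; Q < K (proceeds forward)

Q₀ = 141.7 vs Keq = 7.5370e+04 ⇒ Q<K, forward
Step 1:
                  X         E         J
  I         0.01057   0.09037    0.2267
  C       -0.009127  0.009127  0.003042
  E        0.001443    0.0995    0.2297
  solve Keq expr → x = 0.003042; check Q = 7.5370e+04
Then remove 3.0070e-04 M of X.
Step 2:
                  X         E         J
  I        0.001142    0.0995    0.2297
  C       2.9620e-04 -2.9620e-04 -9.8733e-05
  E        0.001438    0.0992    0.2296
  solve Keq expr → x = -9.8733e-05; check Q = 7.5370e+04
Then change container volume by factor 1.5 (V_new/V_old).
Step 3:
                  X         E         J
  I       9.5876e-04   0.06613    0.1531
  C       -1.1962e-04 1.1962e-04 3.9873e-05
  E       8.3914e-04   0.06625    0.1531
  solve Keq expr → x = 3.9873e-05; check Q = 7.5370e+04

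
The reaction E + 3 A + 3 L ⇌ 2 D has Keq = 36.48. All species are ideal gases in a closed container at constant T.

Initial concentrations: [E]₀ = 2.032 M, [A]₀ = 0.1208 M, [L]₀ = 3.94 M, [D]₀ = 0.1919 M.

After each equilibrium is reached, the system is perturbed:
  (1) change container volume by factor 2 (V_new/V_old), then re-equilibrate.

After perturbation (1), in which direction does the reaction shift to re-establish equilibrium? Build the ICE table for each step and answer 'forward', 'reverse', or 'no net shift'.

Q₀ = 0.1681 vs Keq = 36.48 ⇒ Q<K, forward
Step 1:
                  E         A         L         D
  init        2.032    0.1208      3.94    0.1919
  Δ        -0.03191  -0.09572  -0.09572   0.06381
  eq              2   0.02508     3.844    0.2557
  solve Keq expr → x = 0.03191; check Q = 36.48
Then change container volume by factor 2 (V_new/V_old).
Step 2:
                  E         A         L         D
  init            1   0.01254     1.922    0.1279
  Δ        0.007809   0.02343   0.02343  -0.01562
  eq          1.008   0.03597     1.946    0.1122
  solve Keq expr → x = -0.007809; check Q = 36.48

Direction: reverse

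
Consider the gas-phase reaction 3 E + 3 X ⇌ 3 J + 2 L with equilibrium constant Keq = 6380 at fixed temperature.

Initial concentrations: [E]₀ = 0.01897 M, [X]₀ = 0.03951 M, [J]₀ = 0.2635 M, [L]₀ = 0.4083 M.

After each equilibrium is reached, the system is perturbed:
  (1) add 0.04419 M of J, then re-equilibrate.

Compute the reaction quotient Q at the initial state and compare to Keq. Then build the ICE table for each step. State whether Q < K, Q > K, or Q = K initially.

Q₀ = 7.2440e+06; Q > K (proceeds reverse)

Q₀ = 7.2440e+06 vs Keq = 6380 ⇒ Q>K, reverse
Step 1:
                    E           X           J           L
  init        0.01897     0.03951      0.2635      0.4083
  Δ           0.04903     0.04903    -0.04903    -0.03268
  eq            0.068     0.08854      0.2145      0.3756
  solve Keq expr → x = -0.01634; check Q = 6380
Then add 0.04419 M of J.
Step 2:
                    E           X           J           L
  init          0.068     0.08854      0.2587      0.3756
  Δ          0.006226    0.006226   -0.006226   -0.004151
  eq          0.07422     0.09476      0.2524      0.3715
  solve Keq expr → x = -0.002075; check Q = 6380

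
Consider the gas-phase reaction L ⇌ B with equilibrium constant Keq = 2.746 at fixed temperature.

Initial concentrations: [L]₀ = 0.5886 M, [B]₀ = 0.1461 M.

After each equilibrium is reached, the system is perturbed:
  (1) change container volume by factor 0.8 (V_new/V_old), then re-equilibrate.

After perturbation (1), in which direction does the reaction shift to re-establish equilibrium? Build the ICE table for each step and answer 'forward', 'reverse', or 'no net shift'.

Direction: no net shift

Q₀ = 0.2482 vs Keq = 2.746 ⇒ Q<K, forward
Step 1:
                  L         B
  init       0.5886    0.1461
  Δ         -0.3925    0.3925
  eq         0.1961    0.5386
  solve Keq expr → x = 0.3925; check Q = 2.746
Then change container volume by factor 0.8 (V_new/V_old).
Step 2:
                  L         B
  init       0.2452    0.6732
  Δ               0         0
  eq         0.2452    0.6732
  solve Keq expr → x = 0; check Q = 2.746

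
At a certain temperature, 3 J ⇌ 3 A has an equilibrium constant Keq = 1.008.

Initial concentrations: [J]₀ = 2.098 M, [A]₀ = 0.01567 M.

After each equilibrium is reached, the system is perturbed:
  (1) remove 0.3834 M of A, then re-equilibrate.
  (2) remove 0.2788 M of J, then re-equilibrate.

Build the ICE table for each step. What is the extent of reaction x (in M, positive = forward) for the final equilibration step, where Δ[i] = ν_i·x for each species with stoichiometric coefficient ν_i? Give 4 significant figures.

x = -0.04653 M

Q₀ = 4.1667e-07 vs Keq = 1.008 ⇒ Q<K, forward
Step 1:
                    J           A
  Initial       2.098     0.01567
  Change       -1.043       1.043
  Equil         1.055       1.058
  solve Keq expr → x = 0.3475; check Q = 1.008
Then remove 0.3834 M of A.
Step 2:
                    J           A
  Initial       1.055      0.6748
  Change      -0.1914      0.1914
  Equil         0.864      0.8663
  solve Keq expr → x = 0.06382; check Q = 1.008
Then remove 0.2788 M of J.
Step 3:
                    J           A
  Initial      0.5852      0.8663
  Change       0.1396     -0.1396
  Equil        0.7248      0.7267
  solve Keq expr → x = -0.04653; check Q = 1.008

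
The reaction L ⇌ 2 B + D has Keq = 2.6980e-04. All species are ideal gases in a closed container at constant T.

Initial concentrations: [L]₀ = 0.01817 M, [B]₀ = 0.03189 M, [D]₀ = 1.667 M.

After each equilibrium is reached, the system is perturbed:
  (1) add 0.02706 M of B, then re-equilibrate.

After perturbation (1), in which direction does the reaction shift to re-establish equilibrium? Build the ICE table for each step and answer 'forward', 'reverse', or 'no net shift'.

Direction: reverse

Q₀ = 0.0933 vs Keq = 2.6980e-04 ⇒ Q>K, reverse
Step 1:
                    L           B           D
  init        0.01817     0.03189       1.667
  Δ           0.01479    -0.02957    -0.01479
  eq          0.03296     0.00232       1.652
  solve Keq expr → x = -0.01479; check Q = 2.6980e-04
Then add 0.02706 M of B.
Step 2:
                    L           B           D
  init        0.03296     0.02938       1.652
  Δ           0.01331    -0.02662    -0.01331
  eq          0.04627     0.00276       1.639
  solve Keq expr → x = -0.01331; check Q = 2.6980e-04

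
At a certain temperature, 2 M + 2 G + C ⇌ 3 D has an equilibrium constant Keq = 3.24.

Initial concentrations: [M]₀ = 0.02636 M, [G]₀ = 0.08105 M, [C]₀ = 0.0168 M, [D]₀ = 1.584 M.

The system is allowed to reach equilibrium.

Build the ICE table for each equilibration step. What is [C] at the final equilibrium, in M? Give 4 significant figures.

[C]_eq = 0.3355 M

Q₀ = 5.1827e+07 vs Keq = 3.24 ⇒ Q>K, reverse
Step 1:
                    M           G           C           D
  Initial     0.02636     0.08105      0.0168       1.584
  Change       0.6375      0.6375      0.3187     -0.9562
  Equil        0.6639      0.7185      0.3355      0.6278
  solve Keq expr → x = -0.3187; check Q = 3.24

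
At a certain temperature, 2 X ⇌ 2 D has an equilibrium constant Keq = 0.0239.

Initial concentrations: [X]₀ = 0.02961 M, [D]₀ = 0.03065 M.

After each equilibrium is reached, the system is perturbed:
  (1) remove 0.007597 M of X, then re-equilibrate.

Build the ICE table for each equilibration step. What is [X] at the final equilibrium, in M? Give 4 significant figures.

Q₀ = 1.071 vs Keq = 0.0239 ⇒ Q>K, reverse
Step 1:
                    X           D
  Initial     0.02961     0.03065
  Change      0.02258    -0.02258
  Equil       0.05219    0.008069
  solve Keq expr → x = -0.01129; check Q = 0.0239
Then remove 0.007597 M of X.
Step 2:
                    X           D
  Initial     0.04459    0.008069
  Change     0.001017   -0.001017
  Equil       0.04561    0.007051
  solve Keq expr → x = -5.0861e-04; check Q = 0.0239

[X]_eq = 0.04561 M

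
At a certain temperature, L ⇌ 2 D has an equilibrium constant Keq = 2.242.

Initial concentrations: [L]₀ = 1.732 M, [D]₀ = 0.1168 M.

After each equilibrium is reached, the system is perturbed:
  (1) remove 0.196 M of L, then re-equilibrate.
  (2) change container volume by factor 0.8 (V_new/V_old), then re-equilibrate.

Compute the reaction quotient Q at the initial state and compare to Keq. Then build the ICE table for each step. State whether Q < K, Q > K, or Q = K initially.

Q₀ = 0.007877; Q < K (proceeds forward)

Q₀ = 0.007877 vs Keq = 2.242 ⇒ Q<K, forward
Step 1:
                    L           D
  I             1.732      0.1168
  C           -0.7016       1.403
  E              1.03        1.52
  solve Keq expr → x = 0.7016; check Q = 2.242
Then remove 0.196 M of L.
Step 2:
                    L           D
  I            0.8344        1.52
  C           0.05422     -0.1084
  E            0.8886       1.412
  solve Keq expr → x = -0.05422; check Q = 2.242
Then change container volume by factor 0.8 (V_new/V_old).
Step 3:
                    L           D
  I             1.111       1.764
  C             0.069      -0.138
  E              1.18       1.626
  solve Keq expr → x = -0.069; check Q = 2.242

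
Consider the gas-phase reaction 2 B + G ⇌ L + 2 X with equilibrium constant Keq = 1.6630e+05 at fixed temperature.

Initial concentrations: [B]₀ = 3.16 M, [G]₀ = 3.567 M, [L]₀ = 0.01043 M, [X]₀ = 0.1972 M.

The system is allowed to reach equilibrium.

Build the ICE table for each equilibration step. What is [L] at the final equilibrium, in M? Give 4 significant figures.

[L]_eq = 1.587 M

Q₀ = 1.1387e-05 vs Keq = 1.6630e+05 ⇒ Q<K, forward
Step 1:
                    B           G           L           X
  init           3.16       3.567     0.01043      0.1972
  Δ            -3.153      -1.576       1.576       3.153
  eq         0.007334       1.991       1.587        3.35
  solve Keq expr → x = 1.576; check Q = 1.6630e+05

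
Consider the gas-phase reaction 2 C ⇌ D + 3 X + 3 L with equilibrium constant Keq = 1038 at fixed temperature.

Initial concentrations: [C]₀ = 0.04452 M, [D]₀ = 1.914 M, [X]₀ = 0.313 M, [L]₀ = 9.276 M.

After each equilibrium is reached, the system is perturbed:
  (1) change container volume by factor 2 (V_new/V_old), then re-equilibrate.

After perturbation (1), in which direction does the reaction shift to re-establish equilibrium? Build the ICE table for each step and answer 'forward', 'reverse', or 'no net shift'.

Q₀ = 2.3635e+04 vs Keq = 1038 ⇒ Q>K, reverse
Step 1:
                  C         D         X         L
  init      0.04452     1.914     0.313     9.276
  Δ         0.06893  -0.03446   -0.1034   -0.1034
  eq         0.1134      1.88    0.2096     9.173
  solve Keq expr → x = -0.03446; check Q = 1038
Then change container volume by factor 2 (V_new/V_old).
Step 2:
                  C         D         X         L
  init      0.05672    0.9398    0.1048     4.586
  Δ        -0.03717   0.01859   0.05576   0.05576
  eq        0.01955    0.9584    0.1606     4.642
  solve Keq expr → x = 0.01859; check Q = 1038

Direction: forward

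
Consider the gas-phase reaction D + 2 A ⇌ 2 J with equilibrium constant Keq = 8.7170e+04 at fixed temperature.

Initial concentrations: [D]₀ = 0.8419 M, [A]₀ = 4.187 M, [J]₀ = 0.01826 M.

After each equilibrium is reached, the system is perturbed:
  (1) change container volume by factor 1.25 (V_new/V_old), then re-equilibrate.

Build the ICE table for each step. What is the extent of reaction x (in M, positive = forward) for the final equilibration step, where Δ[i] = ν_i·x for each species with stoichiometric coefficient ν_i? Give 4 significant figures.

Q₀ = 2.2591e-05 vs Keq = 8.7170e+04 ⇒ Q<K, forward
Step 1:
                    D           A           J
  Initial      0.8419       4.187     0.01826
  Change      -0.8419      -1.684       1.684
  Equil    5.3037e-06       2.503       1.702
  solve Keq expr → x = 0.8419; check Q = 8.7170e+04
Then change container volume by factor 1.25 (V_new/V_old).
Step 2:
                    D           A           J
  Initial  4.2430e-06       2.003       1.362
  Change   1.0607e-06  2.1214e-06 -2.1214e-06
  Equil    5.3037e-06       2.003       1.362
  solve Keq expr → x = -1.0607e-06; check Q = 8.7170e+04

x = -1.0607e-06 M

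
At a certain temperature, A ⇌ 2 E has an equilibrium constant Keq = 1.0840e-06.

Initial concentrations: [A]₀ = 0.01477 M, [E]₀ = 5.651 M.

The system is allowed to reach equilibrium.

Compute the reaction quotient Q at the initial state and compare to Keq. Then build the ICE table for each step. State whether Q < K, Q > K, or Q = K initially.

Q₀ = 2162 vs Keq = 1.0840e-06 ⇒ Q>K, reverse
Step 1:
                    A           E
  init        0.01477       5.651
  Δ             2.825      -5.649
  eq            2.839    0.001754
  solve Keq expr → x = -2.825; check Q = 1.0840e-06

Q₀ = 2162; Q > K (proceeds reverse)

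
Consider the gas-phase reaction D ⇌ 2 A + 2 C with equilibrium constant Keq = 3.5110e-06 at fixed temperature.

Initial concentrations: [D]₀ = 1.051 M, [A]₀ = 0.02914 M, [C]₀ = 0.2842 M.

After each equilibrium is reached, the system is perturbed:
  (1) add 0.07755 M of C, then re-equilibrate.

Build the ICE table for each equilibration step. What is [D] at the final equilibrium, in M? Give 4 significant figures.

[D]_eq = 1.063 M

Q₀ = 6.5257e-05 vs Keq = 3.5110e-06 ⇒ Q>K, reverse
Step 1:
                   D          A          C
  Initial      1.051    0.02914     0.2842
  Change     0.01089   -0.02178   -0.02178
  Equil        1.062   0.007358     0.2624
  solve Keq expr → x = -0.01089; check Q = 3.5110e-06
Then add 0.07755 M of C.
Step 2:
                   D          A          C
  Initial      1.062   0.007358       0.34
  Change  8.2427e-04  -0.001649  -0.001649
  Equil        1.063   0.005709     0.3383
  solve Keq expr → x = -8.2427e-04; check Q = 3.5110e-06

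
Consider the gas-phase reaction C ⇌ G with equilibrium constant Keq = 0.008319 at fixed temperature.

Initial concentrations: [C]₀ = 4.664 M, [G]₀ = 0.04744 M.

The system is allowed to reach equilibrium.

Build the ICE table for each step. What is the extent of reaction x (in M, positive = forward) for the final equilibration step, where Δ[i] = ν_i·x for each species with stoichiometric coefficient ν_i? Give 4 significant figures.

x = -0.008569 M

Q₀ = 0.01017 vs Keq = 0.008319 ⇒ Q>K, reverse
Step 1:
                  C         G
  init        4.664   0.04744
  Δ        0.008569 -0.008569
  eq          4.673   0.03887
  solve Keq expr → x = -0.008569; check Q = 0.008319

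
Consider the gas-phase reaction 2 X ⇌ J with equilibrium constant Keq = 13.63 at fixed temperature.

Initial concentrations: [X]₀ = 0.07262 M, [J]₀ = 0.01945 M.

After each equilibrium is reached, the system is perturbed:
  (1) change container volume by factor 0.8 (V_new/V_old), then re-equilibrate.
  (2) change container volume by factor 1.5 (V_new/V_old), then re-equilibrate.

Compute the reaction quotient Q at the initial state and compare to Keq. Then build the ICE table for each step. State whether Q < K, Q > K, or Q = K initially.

Q₀ = 3.688 vs Keq = 13.63 ⇒ Q<K, forward
Step 1:
                    X           J
  Initial     0.07262     0.01945
  Change     -0.02442     0.01221
  Equil        0.0482     0.03166
  solve Keq expr → x = 0.01221; check Q = 13.63
Then change container volume by factor 0.8 (V_new/V_old).
Step 2:
                    X           J
  Initial     0.06025     0.03958
  Change    -0.004763    0.002381
  Equil       0.05548     0.04196
  solve Keq expr → x = 0.002381; check Q = 13.63
Then change container volume by factor 1.5 (V_new/V_old).
Step 3:
                    X           J
  Initial     0.03699     0.02797
  Change      0.00587   -0.002935
  Equil       0.04286     0.02504
  solve Keq expr → x = -0.002935; check Q = 13.63

Q₀ = 3.688; Q < K (proceeds forward)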